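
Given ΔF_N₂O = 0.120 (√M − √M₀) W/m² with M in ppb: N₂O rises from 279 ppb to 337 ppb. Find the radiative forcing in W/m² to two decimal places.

ΔF = 0.20 W/m²

N₂O: 0.120 × (√337 − √279) = 0.120 × (18.3576 − 16.7033) = 0.120 × 1.6543 = 0.1985 W/m².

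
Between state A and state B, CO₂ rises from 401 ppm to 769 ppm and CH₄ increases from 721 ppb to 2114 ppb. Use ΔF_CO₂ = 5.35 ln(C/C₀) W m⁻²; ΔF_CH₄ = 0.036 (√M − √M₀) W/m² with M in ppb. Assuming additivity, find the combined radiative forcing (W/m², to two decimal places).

ΔF = 4.17 W/m²

CO₂: 5.35 × ln(769/401) = 5.35 × ln(1.91771) = 5.35 × 0.65113 = 3.4835 W/m².
CH₄: 0.036 × (√2114 − √721) = 0.036 × (45.9783 − 26.8514) = 0.036 × 19.1269 = 0.6886 W/m².
Total ΔF = 3.4835 + 0.6886 = 4.1721 W/m².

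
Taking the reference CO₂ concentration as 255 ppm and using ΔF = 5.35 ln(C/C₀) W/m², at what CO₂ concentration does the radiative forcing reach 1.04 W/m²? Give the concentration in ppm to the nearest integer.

C ≈ 310 ppm

Set 5.35 ln(C/255) = 1.04, so ln(C/255) = 1.04/5.35 = 0.19439.
Then C/255 = e^0.19439 = 1.21457, giving C = 255 × 1.21457 = 309.72 ppm.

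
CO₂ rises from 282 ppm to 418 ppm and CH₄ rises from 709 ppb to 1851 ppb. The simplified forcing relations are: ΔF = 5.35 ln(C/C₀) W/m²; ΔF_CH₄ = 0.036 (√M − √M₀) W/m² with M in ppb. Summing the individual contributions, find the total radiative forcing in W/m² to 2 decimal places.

ΔF = 2.70 W/m²

CO₂: 5.35 × ln(418/282) = 5.35 × ln(1.48227) = 5.35 × 0.39357 = 2.1056 W/m².
CH₄: 0.036 × (√1851 − √709) = 0.036 × (43.0232 − 26.6271) = 0.036 × 16.3961 = 0.5903 W/m².
Total ΔF = 2.1056 + 0.5903 = 2.6959 W/m².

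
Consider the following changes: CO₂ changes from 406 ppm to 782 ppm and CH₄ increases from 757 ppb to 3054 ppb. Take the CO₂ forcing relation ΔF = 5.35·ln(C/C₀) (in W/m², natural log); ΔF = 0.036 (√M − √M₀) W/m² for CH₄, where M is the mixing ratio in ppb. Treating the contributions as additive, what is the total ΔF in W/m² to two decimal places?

CO₂: 5.35 × ln(782/406) = 5.35 × ln(1.92611) = 5.35 × 0.65550 = 3.5069 W/m².
CH₄: 0.036 × (√3054 − √757) = 0.036 × (55.2630 − 27.5136) = 0.036 × 27.7494 = 0.9990 W/m².
Total ΔF = 3.5069 + 0.9990 = 4.5059 W/m².

ΔF = 4.51 W/m²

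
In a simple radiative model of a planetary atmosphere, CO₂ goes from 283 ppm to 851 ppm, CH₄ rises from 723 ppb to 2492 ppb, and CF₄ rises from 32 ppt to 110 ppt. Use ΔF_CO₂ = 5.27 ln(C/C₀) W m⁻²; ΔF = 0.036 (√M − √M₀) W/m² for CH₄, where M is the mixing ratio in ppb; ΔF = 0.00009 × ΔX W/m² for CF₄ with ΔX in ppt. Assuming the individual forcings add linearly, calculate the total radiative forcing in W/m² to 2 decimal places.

CO₂: 5.27 × ln(851/283) = 5.27 × ln(3.00707) = 5.27 × 1.10097 = 5.8021 W/m².
CH₄: 0.036 × (√2492 − √723) = 0.036 × (49.9199 − 26.8887) = 0.036 × 23.0312 = 0.8291 W/m².
CF₄: ΔF = 0.00009 × (110 − 32) = 0.00009 × 78 = 0.0070 W/m².
Total ΔF = 5.8021 + 0.8291 + 0.0070 = 6.6382 W/m².

ΔF = 6.64 W/m²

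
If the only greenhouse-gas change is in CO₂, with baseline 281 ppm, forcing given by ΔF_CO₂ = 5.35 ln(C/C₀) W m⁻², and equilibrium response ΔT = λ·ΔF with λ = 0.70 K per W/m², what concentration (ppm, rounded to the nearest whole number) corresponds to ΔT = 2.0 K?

C ≈ 479 ppm

Required forcing: ΔF = ΔT/λ = 2.0/0.70 = 2.8571 W/m².
Then ln(C/281) = ΔF/5.35 = 2.8571/5.35 = 0.53404.
So C = 281 × e^0.53404 = 281 × 1.70581 = 479.33 ppm.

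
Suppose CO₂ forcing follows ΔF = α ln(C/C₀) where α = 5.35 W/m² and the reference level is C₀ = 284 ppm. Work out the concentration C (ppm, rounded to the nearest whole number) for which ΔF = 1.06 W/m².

Set 5.35 ln(C/284) = 1.06, so ln(C/284) = 1.06/5.35 = 0.19813.
Then C/284 = e^0.19813 = 1.21912, giving C = 284 × 1.21912 = 346.23 ppm.

C ≈ 346 ppm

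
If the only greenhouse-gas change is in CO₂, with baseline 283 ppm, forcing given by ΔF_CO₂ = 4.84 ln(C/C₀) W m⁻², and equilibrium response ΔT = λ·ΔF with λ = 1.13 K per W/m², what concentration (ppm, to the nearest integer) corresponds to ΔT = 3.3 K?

Required forcing: ΔF = ΔT/λ = 3.3/1.13 = 2.9204 W/m².
Then ln(C/283) = ΔF/4.84 = 2.9204/4.84 = 0.60339.
So C = 283 × e^0.60339 = 283 × 1.82831 = 517.41 ppm.

C ≈ 517 ppm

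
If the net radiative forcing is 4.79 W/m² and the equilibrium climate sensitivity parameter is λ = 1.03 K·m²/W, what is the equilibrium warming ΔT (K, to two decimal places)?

ΔT = λ ΔF = 1.03 × 4.79 = 4.9337 K.

ΔT = 4.93 K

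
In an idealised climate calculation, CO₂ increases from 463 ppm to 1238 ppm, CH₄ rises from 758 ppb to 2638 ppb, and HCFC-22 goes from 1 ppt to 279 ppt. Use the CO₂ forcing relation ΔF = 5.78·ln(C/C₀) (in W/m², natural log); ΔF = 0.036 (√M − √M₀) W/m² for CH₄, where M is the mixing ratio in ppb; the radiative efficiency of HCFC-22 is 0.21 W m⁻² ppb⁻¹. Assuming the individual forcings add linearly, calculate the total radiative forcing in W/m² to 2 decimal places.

ΔF = 6.60 W/m²

CO₂: 5.78 × ln(1238/463) = 5.78 × ln(2.67387) = 5.78 × 0.98353 = 5.6848 W/m².
CH₄: 0.036 × (√2638 − √758) = 0.036 × (51.3615 − 27.5318) = 0.036 × 23.8297 = 0.8579 W/m².
HCFC-22: Δ = 279 − 1 = 278 ppt = 0.278 ppb; ΔF = 0.21 × 0.278 = 0.0584 W/m².
Total ΔF = 5.6848 + 0.8579 + 0.0584 = 6.6011 W/m².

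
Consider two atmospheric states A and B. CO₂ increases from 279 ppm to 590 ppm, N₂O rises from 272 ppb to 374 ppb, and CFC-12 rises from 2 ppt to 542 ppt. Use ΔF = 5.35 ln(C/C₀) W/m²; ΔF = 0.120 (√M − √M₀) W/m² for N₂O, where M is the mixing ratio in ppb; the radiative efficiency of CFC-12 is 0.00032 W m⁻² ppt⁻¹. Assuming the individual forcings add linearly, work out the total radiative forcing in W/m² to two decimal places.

ΔF = 4.52 W/m²

CO₂: 5.35 × ln(590/279) = 5.35 × ln(2.11470) = 5.35 × 0.74891 = 4.0067 W/m².
N₂O: 0.120 × (√374 − √272) = 0.120 × (19.3391 − 16.4924) = 0.120 × 2.8467 = 0.3416 W/m².
CFC-12: ΔF = 0.00032 × (542 − 2) = 0.00032 × 540 = 0.1728 W/m².
Total ΔF = 4.0067 + 0.3416 + 0.1728 = 4.5211 W/m².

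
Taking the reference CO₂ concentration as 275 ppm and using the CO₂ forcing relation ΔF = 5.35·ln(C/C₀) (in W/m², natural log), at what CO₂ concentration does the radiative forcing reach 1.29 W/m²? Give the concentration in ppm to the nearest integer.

Set 5.35 ln(C/275) = 1.29, so ln(C/275) = 1.29/5.35 = 0.24112.
Then C/275 = e^0.24112 = 1.27267, giving C = 275 × 1.27267 = 349.98 ppm.

C ≈ 350 ppm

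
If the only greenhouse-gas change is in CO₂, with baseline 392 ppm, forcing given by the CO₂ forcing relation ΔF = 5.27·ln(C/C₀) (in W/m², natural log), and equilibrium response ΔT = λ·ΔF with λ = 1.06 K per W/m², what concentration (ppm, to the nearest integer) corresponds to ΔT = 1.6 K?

Required forcing: ΔF = ΔT/λ = 1.6/1.06 = 1.5094 W/m².
Then ln(C/392) = ΔF/5.27 = 1.5094/5.27 = 0.28641.
So C = 392 × e^0.28641 = 392 × 1.33164 = 522.00 ppm.

C ≈ 522 ppm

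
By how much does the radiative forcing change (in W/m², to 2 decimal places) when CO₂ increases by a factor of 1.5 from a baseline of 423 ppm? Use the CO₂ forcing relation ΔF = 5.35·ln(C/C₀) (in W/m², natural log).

Because the forcing depends only on the ratio C/C₀, the initial concentration does not enter.
ΔF = 5.35 × ln(1.5) = 5.35 × 0.40547 = 2.1693 W/m².

ΔF = 2.17 W/m²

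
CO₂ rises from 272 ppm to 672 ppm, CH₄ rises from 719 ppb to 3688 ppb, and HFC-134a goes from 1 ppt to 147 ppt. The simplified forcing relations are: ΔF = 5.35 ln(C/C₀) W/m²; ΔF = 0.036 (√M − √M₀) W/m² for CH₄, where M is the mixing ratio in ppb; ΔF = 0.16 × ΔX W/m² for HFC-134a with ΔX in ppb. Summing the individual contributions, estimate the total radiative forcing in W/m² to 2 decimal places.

ΔF = 6.08 W/m²

CO₂: 5.35 × ln(672/272) = 5.35 × ln(2.47059) = 5.35 × 0.90446 = 4.8389 W/m².
CH₄: 0.036 × (√3688 − √719) = 0.036 × (60.7289 − 26.8142) = 0.036 × 33.9147 = 1.2209 W/m².
HFC-134a: Δ = 147 − 1 = 146 ppt = 0.146 ppb; ΔF = 0.16 × 0.146 = 0.0234 W/m².
Total ΔF = 4.8389 + 1.2209 + 0.0234 = 6.0832 W/m².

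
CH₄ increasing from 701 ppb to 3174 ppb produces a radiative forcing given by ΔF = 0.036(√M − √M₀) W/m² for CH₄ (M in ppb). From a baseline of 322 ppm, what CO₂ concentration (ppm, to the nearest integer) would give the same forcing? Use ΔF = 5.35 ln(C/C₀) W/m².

CH₄ forcing: 0.036 × (√3174 − √701) = 0.036 × (56.3383 − 26.4764) = 0.036 × 29.8619 = 1.07503 W/m².
Set 5.35 ln(C/322) = 1.07503: ln(C/322) = 1.07503/5.35 = 0.20094, so C = 322 × e^0.20094 = 322 × 1.22255 = 393.66 ppm.

C ≈ 394 ppm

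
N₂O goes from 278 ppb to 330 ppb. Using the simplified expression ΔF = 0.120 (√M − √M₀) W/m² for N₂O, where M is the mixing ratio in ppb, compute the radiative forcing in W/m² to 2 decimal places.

ΔF = 0.18 W/m²

N₂O: 0.120 × (√330 − √278) = 0.120 × (18.1659 − 16.6733) = 0.120 × 1.4926 = 0.1791 W/m².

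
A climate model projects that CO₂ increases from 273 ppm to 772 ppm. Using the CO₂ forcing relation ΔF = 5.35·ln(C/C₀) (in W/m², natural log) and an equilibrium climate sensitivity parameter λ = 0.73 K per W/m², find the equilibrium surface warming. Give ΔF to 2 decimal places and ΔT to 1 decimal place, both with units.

CO₂: 5.35 × ln(772/273) = 5.35 × ln(2.82784) = 5.35 × 1.03951 = 5.5614 W/m².
ΔT = λ ΔF = 0.73 × 5.56 = 4.0588 K.

ΔF = 5.56 W/m²; ΔT = 4.1 K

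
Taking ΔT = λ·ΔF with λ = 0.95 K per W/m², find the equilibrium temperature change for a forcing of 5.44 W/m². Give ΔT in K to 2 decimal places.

ΔT = λ ΔF = 0.95 × 5.44 = 5.1680 K.

ΔT = 5.17 K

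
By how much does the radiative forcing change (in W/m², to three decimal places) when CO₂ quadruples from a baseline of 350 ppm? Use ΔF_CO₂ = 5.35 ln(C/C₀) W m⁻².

ΔF = 7.417 W/m²

Because the forcing depends only on the ratio C/C₀, the initial concentration does not enter.
ΔF = 5.35 × ln(4) = 5.35 × 1.38629 = 7.4167 W/m².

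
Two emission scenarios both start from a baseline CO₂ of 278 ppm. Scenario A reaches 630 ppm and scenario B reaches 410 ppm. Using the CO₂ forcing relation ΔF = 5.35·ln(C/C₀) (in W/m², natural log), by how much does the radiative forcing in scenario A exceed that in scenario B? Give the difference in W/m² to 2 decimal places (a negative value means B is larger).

ΔF_A − ΔF_B = 2.30 W/m²

ΔF_A = 5.35 ln(630/278) = 5.35 × 0.81810 = 4.3768 W/m².
ΔF_B = 5.35 ln(410/278) = 5.35 × 0.38854 = 2.0787 W/m².
Difference: 4.3768 − 2.0787 = 2.2981 W/m².
(Equivalently, ΔF_A − ΔF_B = 5.35 ln(630/410) = 5.35 × 0.42956 = 2.2981 W/m².)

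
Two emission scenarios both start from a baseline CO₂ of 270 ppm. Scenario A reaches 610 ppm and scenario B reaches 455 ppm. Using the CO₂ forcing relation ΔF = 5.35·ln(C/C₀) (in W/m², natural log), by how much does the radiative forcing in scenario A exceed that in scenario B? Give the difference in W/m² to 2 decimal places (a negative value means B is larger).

ΔF_A = 5.35 ln(610/270) = 5.35 × 0.81504 = 4.3605 W/m².
ΔF_B = 5.35 ln(455/270) = 5.35 × 0.52188 = 2.7921 W/m².
Difference: 4.3605 − 2.7921 = 1.5684 W/m².

ΔF_A − ΔF_B = 1.57 W/m²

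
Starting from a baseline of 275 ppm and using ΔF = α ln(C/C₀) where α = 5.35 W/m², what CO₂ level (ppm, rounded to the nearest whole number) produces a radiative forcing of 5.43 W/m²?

Set 5.35 ln(C/275) = 5.43, so ln(C/275) = 5.43/5.35 = 1.01495.
Then C/275 = e^1.01495 = 2.75923, giving C = 275 × 2.75923 = 758.79 ppm.

C ≈ 759 ppm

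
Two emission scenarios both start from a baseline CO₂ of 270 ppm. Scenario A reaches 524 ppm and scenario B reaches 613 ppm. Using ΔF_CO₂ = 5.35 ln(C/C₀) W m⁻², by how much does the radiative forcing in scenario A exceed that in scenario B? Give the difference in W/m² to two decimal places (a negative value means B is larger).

ΔF_A = 5.35 ln(524/270) = 5.35 × 0.66307 = 3.5474 W/m².
ΔF_B = 5.35 ln(613/270) = 5.35 × 0.81994 = 4.3867 W/m².
Difference: 3.5474 − 4.3867 = -0.8393 W/m².
(Equivalently, ΔF_A − ΔF_B = 5.35 ln(524/613) = 5.35 × -0.15687 = -0.8393 W/m².)

ΔF_A − ΔF_B = -0.84 W/m²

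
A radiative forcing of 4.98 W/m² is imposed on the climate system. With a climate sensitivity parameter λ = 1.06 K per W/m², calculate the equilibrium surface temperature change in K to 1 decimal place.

ΔT = λ ΔF = 1.06 × 4.98 = 5.2788 K.

ΔT = 5.3 K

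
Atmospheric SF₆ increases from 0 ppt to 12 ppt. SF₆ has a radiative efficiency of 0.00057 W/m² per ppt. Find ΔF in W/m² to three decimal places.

ΔF = 0.007 W/m²

SF₆: ΔF = 0.00057 × (12 − 0) = 0.00057 × 12 = 0.0068 W/m².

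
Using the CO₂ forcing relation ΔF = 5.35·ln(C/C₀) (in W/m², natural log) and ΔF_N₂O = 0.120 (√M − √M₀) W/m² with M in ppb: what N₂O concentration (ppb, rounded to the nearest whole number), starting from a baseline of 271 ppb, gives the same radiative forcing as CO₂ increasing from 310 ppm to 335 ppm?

CO₂ forcing: 5.35 × ln(335/310) = 5.35 × 0.077558 = 0.41494 W/m².
Set 0.120(√M − √271) = 0.41494: √M = 0.41494/0.120 + √271 = 3.4578 + 16.4621 = 19.9199.
M = (19.9199)² = 396.80 ppb.

M ≈ 397 ppb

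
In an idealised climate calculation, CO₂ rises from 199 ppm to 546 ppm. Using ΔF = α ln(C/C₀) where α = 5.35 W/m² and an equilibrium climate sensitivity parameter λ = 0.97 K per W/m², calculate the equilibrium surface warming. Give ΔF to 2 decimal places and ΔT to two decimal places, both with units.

ΔF = 5.40 W/m²; ΔT = 5.24 K

CO₂: 5.35 × ln(546/199) = 5.35 × ln(2.74372) = 5.35 × 1.00931 = 5.3998 W/m².
ΔT = λ ΔF = 0.97 × 5.40 = 5.2380 K.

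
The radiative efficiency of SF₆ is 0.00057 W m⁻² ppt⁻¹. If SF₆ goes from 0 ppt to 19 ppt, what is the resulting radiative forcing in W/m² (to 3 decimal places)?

SF₆: ΔF = 0.00057 × (19 − 0) = 0.00057 × 19 = 0.0108 W/m².

ΔF = 0.011 W/m²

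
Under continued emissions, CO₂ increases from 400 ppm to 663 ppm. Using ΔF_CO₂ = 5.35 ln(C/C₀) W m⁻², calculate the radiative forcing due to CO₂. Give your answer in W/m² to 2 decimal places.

ΔF = 2.70 W/m²

CO₂: 5.35 × ln(663/400) = 5.35 × ln(1.65750) = 5.35 × 0.50531 = 2.7034 W/m².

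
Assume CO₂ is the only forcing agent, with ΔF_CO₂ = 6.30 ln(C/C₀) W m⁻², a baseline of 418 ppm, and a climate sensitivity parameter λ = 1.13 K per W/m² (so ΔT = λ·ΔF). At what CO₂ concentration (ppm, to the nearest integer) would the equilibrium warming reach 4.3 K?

Required forcing: ΔF = ΔT/λ = 4.3/1.13 = 3.8053 W/m².
Then ln(C/418) = ΔF/6.30 = 3.8053/6.30 = 0.60402.
So C = 418 × e^0.60402 = 418 × 1.82946 = 764.71 ppm.

C ≈ 765 ppm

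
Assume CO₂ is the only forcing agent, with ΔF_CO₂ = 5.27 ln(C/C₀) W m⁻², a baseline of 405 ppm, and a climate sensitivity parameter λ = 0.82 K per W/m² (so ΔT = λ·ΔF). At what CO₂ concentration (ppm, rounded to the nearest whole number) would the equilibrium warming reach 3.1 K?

C ≈ 830 ppm

Required forcing: ΔF = ΔT/λ = 3.1/0.82 = 3.7805 W/m².
Then ln(C/405) = ΔF/5.27 = 3.7805/5.27 = 0.71736.
So C = 405 × e^0.71736 = 405 × 2.04902 = 829.85 ppm.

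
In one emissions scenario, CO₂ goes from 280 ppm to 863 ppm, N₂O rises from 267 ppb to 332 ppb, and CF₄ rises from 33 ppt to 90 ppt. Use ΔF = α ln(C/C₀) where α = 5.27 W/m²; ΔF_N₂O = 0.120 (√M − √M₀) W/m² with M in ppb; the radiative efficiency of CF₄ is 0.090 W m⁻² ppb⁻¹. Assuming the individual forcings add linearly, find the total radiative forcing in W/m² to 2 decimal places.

ΔF = 6.16 W/m²

CO₂: 5.27 × ln(863/280) = 5.27 × ln(3.08214) = 5.27 × 1.12562 = 5.9320 W/m².
N₂O: 0.120 × (√332 − √267) = 0.120 × (18.2209 − 16.3401) = 0.120 × 1.8808 = 0.2257 W/m².
CF₄: Δ = 90 − 33 = 57 ppt = 0.057 ppb; ΔF = 0.090 × 0.057 = 0.0051 W/m².
Total ΔF = 5.9320 + 0.2257 + 0.0051 = 6.1628 W/m².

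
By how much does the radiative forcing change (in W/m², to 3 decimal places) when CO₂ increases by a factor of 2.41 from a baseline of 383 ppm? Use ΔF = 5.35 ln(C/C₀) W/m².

Because the forcing depends only on the ratio C/C₀, the initial concentration does not enter.
ΔF = 5.35 × ln(2.41) = 5.35 × 0.87963 = 4.7060 W/m².

ΔF = 4.706 W/m²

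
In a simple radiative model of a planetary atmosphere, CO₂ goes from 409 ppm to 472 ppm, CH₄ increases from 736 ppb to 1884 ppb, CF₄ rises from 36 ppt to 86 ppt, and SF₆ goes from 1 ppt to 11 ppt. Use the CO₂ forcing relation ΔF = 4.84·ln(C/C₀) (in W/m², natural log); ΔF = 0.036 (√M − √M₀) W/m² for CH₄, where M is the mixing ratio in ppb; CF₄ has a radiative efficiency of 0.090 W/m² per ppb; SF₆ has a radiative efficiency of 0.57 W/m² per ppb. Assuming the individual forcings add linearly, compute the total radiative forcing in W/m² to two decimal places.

ΔF = 1.29 W/m²

CO₂: 4.84 × ln(472/409) = 4.84 × ln(1.15403) = 4.84 × 0.14326 = 0.6934 W/m².
CH₄: 0.036 × (√1884 − √736) = 0.036 × (43.4051 − 27.1293) = 0.036 × 16.2758 = 0.5859 W/m².
CF₄: Δ = 86 − 36 = 50 ppt = 0.050 ppb; ΔF = 0.090 × 0.050 = 0.0045 W/m².
SF₆: Δ = 11 − 1 = 10 ppt = 0.010 ppb; ΔF = 0.57 × 0.010 = 0.0057 W/m².
Total ΔF = 0.6934 + 0.5859 + 0.0045 + 0.0057 = 1.2895 W/m².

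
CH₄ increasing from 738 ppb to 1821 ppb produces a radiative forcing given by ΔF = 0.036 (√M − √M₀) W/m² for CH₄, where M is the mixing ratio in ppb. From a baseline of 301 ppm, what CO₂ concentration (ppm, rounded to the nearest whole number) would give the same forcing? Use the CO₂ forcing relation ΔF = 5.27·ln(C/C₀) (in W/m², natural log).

C ≈ 335 ppm

CH₄ forcing: 0.036 × (√1821 − √738) = 0.036 × (42.6732 − 27.1662) = 0.036 × 15.5070 = 0.55825 W/m².
Set 5.27 ln(C/301) = 0.55825: ln(C/301) = 0.55825/5.27 = 0.10593, so C = 301 × e^0.10593 = 301 × 1.11174 = 334.63 ppm.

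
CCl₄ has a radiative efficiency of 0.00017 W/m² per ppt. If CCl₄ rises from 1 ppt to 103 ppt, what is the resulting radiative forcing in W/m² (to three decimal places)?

CCl₄: ΔF = 0.00017 × (103 − 1) = 0.00017 × 102 = 0.0173 W/m².

ΔF = 0.017 W/m²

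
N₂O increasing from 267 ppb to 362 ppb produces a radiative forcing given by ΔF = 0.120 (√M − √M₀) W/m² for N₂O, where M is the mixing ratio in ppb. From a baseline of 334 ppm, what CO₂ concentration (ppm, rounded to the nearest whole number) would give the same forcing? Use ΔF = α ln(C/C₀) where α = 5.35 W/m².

N₂O forcing: 0.120 × (√362 − √267) = 0.120 × (19.0263 − 16.3401) = 0.120 × 2.6862 = 0.32234 W/m².
Set 5.35 ln(C/334) = 0.32234: ln(C/334) = 0.32234/5.35 = 0.06025, so C = 334 × e^0.06025 = 334 × 1.06210 = 354.74 ppm.

C ≈ 355 ppm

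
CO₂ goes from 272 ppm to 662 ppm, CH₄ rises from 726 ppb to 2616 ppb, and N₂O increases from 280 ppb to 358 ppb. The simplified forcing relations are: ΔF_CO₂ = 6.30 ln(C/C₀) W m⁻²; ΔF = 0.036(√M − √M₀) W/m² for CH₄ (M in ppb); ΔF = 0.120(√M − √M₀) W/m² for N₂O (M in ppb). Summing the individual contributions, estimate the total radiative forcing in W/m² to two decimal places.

ΔF = 6.74 W/m²

CO₂: 6.30 × ln(662/272) = 6.30 × ln(2.43382) = 6.30 × 0.88946 = 5.6036 W/m².
CH₄: 0.036 × (√2616 − √726) = 0.036 × (51.1468 − 26.9444) = 0.036 × 24.2024 = 0.8713 W/m².
N₂O: 0.120 × (√358 − √280) = 0.120 × (18.9209 − 16.7332) = 0.120 × 2.1877 = 0.2625 W/m².
Total ΔF = 5.6036 + 0.8713 + 0.2625 = 6.7374 W/m².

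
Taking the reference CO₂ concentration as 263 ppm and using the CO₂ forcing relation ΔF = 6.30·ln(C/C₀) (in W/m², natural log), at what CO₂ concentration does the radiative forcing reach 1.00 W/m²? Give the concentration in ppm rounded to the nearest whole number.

C ≈ 308 ppm

Set 6.30 ln(C/263) = 1.00, so ln(C/263) = 1.00/6.30 = 0.15873.
Then C/263 = e^0.15873 = 1.17202, giving C = 263 × 1.17202 = 308.24 ppm.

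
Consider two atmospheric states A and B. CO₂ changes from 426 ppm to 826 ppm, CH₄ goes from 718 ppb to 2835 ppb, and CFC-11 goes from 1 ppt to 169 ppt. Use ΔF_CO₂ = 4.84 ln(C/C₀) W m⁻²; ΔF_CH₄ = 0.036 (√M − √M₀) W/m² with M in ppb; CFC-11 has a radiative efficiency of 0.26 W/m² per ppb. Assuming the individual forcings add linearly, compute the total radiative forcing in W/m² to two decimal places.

ΔF = 4.20 W/m²

CO₂: 4.84 × ln(826/426) = 4.84 × ln(1.93897) = 4.84 × 0.66216 = 3.2049 W/m².
CH₄: 0.036 × (√2835 − √718) = 0.036 × (53.2447 − 26.7955) = 0.036 × 26.4492 = 0.9522 W/m².
CFC-11: Δ = 169 − 1 = 168 ppt = 0.168 ppb; ΔF = 0.26 × 0.168 = 0.0437 W/m².
Total ΔF = 3.2049 + 0.9522 + 0.0437 = 4.2008 W/m².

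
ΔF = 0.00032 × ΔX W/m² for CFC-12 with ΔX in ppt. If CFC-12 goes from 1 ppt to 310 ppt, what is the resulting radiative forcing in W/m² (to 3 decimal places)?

ΔF = 0.099 W/m²

CFC-12: ΔF = 0.00032 × (310 − 1) = 0.00032 × 309 = 0.0989 W/m².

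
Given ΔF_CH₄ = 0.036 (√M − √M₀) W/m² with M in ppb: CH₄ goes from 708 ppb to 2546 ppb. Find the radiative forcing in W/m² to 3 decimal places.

ΔF = 0.859 W/m²

CH₄: 0.036 × (√2546 − √708) = 0.036 × (50.4579 − 26.6083) = 0.036 × 23.8496 = 0.8586 W/m².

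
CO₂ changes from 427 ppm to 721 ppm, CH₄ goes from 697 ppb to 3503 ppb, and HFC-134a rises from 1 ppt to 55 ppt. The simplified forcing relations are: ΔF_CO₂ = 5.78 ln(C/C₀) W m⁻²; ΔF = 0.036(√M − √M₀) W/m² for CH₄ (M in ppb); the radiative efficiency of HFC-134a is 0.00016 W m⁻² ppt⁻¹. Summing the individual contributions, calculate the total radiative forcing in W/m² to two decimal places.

ΔF = 4.22 W/m²

CO₂: 5.78 × ln(721/427) = 5.78 × ln(1.68852) = 5.78 × 0.52385 = 3.0279 W/m².
CH₄: 0.036 × (√3503 − √697) = 0.036 × (59.1861 − 26.4008) = 0.036 × 32.7853 = 1.1803 W/m².
HFC-134a: ΔF = 0.00016 × (55 − 1) = 0.00016 × 54 = 0.0086 W/m².
Total ΔF = 3.0279 + 1.1803 + 0.0086 = 4.2168 W/m².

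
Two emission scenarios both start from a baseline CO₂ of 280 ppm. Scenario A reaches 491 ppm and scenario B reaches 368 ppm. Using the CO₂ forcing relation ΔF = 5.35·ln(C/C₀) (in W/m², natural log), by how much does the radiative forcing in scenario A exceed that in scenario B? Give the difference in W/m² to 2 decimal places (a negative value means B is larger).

ΔF_A = 5.35 ln(491/280) = 5.35 × 0.56165 = 3.0048 W/m².
ΔF_B = 5.35 ln(368/280) = 5.35 × 0.27329 = 1.4621 W/m².
Difference: 3.0048 − 1.4621 = 1.5427 W/m².
(Equivalently, ΔF_A − ΔF_B = 5.35 ln(491/368) = 5.35 × 0.28836 = 1.5427 W/m².)

ΔF_A − ΔF_B = 1.54 W/m²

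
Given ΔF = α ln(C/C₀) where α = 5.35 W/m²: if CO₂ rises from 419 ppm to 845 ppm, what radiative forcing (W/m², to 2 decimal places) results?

ΔF = 3.75 W/m²

CO₂: 5.35 × ln(845/419) = 5.35 × ln(2.01671) = 5.35 × 0.70147 = 3.7529 W/m².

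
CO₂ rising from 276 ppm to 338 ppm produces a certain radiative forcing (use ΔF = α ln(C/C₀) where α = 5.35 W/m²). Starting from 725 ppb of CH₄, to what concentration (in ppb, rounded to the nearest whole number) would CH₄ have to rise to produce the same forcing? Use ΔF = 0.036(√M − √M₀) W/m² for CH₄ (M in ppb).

M ≈ 3254 ppb

CO₂ forcing: 5.35 × ln(338/276) = 5.35 × 0.202645 = 1.08415 W/m².
Set 0.036(√M − √725) = 1.08415: √M = 1.08415/0.036 + √725 = 30.1153 + 26.9258 = 57.0411.
M = (57.0411)² = 3253.69 ppb.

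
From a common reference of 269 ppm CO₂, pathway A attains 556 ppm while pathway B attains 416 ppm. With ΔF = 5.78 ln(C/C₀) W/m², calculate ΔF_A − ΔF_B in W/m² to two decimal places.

ΔF_A − ΔF_B = 1.68 W/m²

ΔF_A = 5.78 ln(556/269) = 5.78 × 0.72606 = 4.1966 W/m².
ΔF_B = 5.78 ln(416/269) = 5.78 × 0.43597 = 2.5199 W/m².
Difference: 4.1966 − 2.5199 = 1.6767 W/m².
(Equivalently, ΔF_A − ΔF_B = 5.78 ln(556/416) = 5.78 × 0.29008 = 1.6767 W/m².)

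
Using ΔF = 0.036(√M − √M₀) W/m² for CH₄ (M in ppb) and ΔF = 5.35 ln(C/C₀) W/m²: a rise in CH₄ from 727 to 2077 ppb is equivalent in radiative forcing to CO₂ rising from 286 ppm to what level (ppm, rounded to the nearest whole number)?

C ≈ 324 ppm

CH₄ forcing: 0.036 × (√2077 − √727) = 0.036 × (45.5741 − 26.9629) = 0.036 × 18.6112 = 0.67000 W/m².
Set 5.35 ln(C/286) = 0.67000: ln(C/286) = 0.67000/5.35 = 0.12523, so C = 286 × e^0.12523 = 286 × 1.13341 = 324.16 ppm.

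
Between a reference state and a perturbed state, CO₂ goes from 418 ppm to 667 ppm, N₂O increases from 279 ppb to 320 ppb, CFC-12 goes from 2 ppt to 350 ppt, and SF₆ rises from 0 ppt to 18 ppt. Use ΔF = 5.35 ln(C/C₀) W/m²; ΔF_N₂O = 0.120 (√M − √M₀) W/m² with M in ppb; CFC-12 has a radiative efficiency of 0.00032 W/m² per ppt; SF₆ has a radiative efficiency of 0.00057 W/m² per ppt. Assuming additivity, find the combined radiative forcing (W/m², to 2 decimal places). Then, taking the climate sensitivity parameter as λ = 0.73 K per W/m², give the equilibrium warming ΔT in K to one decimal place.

ΔF = 2.76 W/m²; ΔT = 2.0 K

CO₂: 5.35 × ln(667/418) = 5.35 × ln(1.59569) = 5.35 × 0.46731 = 2.5001 W/m².
N₂O: 0.120 × (√320 − √279) = 0.120 × (17.8885 − 16.7033) = 0.120 × 1.1852 = 0.1422 W/m².
CFC-12: ΔF = 0.00032 × (350 − 2) = 0.00032 × 348 = 0.1114 W/m².
SF₆: ΔF = 0.00057 × (18 − 0) = 0.00057 × 18 = 0.0103 W/m².
Total ΔF = 2.5001 + 0.1422 + 0.1114 + 0.0103 = 2.7640 W/m².
ΔT = λ ΔF = 0.73 × 2.76 = 2.0148 K.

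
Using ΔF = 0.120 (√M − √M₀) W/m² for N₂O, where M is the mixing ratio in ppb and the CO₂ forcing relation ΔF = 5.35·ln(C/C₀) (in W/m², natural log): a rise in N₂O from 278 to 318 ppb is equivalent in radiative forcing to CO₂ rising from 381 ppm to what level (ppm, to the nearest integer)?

C ≈ 391 ppm

N₂O forcing: 0.120 × (√318 − √278) = 0.120 × (17.8326 − 16.6733) = 0.120 × 1.1593 = 0.13912 W/m².
Set 5.35 ln(C/381) = 0.13912: ln(C/381) = 0.13912/5.35 = 0.02600, so C = 381 × e^0.02600 = 381 × 1.02634 = 391.04 ppm.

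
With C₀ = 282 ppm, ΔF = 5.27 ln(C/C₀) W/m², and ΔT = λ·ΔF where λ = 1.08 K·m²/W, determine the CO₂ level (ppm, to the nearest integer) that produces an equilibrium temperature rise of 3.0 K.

C ≈ 478 ppm

Required forcing: ΔF = ΔT/λ = 3.0/1.08 = 2.7778 W/m².
Then ln(C/282) = ΔF/5.27 = 2.7778/5.27 = 0.52710.
So C = 282 × e^0.52710 = 282 × 1.69401 = 477.71 ppm.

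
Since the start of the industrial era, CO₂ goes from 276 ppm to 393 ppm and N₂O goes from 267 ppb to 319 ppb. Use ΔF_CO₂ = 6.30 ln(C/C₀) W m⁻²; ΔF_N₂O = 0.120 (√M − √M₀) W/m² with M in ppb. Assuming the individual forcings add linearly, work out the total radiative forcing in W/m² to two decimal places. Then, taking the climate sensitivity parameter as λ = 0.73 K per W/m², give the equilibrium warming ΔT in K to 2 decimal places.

ΔF = 2.41 W/m²; ΔT = 1.76 K

CO₂: 6.30 × ln(393/276) = 6.30 × ln(1.42391) = 6.30 × 0.35341 = 2.2265 W/m².
N₂O: 0.120 × (√319 − √267) = 0.120 × (17.8606 − 16.3401) = 0.120 × 1.5205 = 0.1825 W/m².
Total ΔF = 2.2265 + 0.1825 = 2.4090 W/m².
ΔT = λ ΔF = 0.73 × 2.41 = 1.7593 K.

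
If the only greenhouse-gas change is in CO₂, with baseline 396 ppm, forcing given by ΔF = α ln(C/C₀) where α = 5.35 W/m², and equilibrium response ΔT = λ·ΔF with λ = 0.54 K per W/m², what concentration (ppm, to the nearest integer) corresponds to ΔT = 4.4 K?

Required forcing: ΔF = ΔT/λ = 4.4/0.54 = 8.1481 W/m².
Then ln(C/396) = ΔF/5.35 = 8.1481/5.35 = 1.52301.
So C = 396 × e^1.52301 = 396 × 4.58601 = 1816.06 ppm.

C ≈ 1816 ppm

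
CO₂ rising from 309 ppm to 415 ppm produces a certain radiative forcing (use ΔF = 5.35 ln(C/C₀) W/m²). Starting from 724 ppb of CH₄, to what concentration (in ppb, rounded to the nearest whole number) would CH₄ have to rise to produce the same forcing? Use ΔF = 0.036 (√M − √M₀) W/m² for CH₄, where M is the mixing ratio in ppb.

CO₂ forcing: 5.35 × ln(415/309) = 5.35 × 0.294937 = 1.57791 W/m².
Set 0.036(√M − √724) = 1.57791: √M = 1.57791/0.036 + √724 = 43.8308 + 26.9072 = 70.7380.
M = (70.7380)² = 5003.86 ppb.

M ≈ 5004 ppb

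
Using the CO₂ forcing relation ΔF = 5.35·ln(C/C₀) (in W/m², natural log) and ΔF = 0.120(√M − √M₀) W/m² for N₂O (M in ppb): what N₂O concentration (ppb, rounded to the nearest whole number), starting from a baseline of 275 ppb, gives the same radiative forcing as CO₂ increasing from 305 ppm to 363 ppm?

M ≈ 593 ppb

CO₂ forcing: 5.35 × ln(363/305) = 5.35 × 0.174091 = 0.93139 W/m².
Set 0.120(√M − √275) = 0.93139: √M = 0.93139/0.120 + √275 = 7.7616 + 16.5831 = 24.3447.
M = (24.3447)² = 592.66 ppb.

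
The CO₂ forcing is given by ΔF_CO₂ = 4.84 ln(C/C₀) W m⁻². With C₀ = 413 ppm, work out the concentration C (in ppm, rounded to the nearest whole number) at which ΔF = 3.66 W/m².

C ≈ 880 ppm

Set 4.84 ln(C/413) = 3.66, so ln(C/413) = 3.66/4.84 = 0.75620.
Then C/413 = e^0.75620 = 2.13017, giving C = 413 × 2.13017 = 879.76 ppm.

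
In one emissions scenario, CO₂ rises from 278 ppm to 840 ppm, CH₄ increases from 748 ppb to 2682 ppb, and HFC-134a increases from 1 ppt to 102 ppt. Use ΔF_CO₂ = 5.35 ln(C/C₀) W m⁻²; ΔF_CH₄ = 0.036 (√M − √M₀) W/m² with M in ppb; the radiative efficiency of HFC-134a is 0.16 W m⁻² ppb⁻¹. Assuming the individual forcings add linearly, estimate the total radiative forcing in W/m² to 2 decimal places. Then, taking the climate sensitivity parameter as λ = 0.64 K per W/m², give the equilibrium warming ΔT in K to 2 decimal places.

ΔF = 6.81 W/m²; ΔT = 4.36 K

CO₂: 5.35 × ln(840/278) = 5.35 × ln(3.02158) = 5.35 × 1.10578 = 5.9159 W/m².
CH₄: 0.036 × (√2682 − √748) = 0.036 × (51.7880 − 27.3496) = 0.036 × 24.4384 = 0.8798 W/m².
HFC-134a: Δ = 102 − 1 = 101 ppt = 0.101 ppb; ΔF = 0.16 × 0.101 = 0.0162 W/m².
Total ΔF = 5.9159 + 0.8798 + 0.0162 = 6.8119 W/m².
ΔT = λ ΔF = 0.64 × 6.81 = 4.3584 K.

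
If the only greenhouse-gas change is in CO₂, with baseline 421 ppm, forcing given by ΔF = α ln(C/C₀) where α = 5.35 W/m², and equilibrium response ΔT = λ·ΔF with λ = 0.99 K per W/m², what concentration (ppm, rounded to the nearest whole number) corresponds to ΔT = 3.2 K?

Required forcing: ΔF = ΔT/λ = 3.2/0.99 = 3.2323 W/m².
Then ln(C/421) = ΔF/5.35 = 3.2323/5.35 = 0.60417.
So C = 421 × e^0.60417 = 421 × 1.82973 = 770.32 ppm.

C ≈ 770 ppm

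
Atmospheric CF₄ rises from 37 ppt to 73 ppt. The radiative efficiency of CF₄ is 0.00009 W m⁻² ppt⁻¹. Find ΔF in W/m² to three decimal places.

CF₄: ΔF = 0.00009 × (73 − 37) = 0.00009 × 36 = 0.0032 W/m².

ΔF = 0.003 W/m²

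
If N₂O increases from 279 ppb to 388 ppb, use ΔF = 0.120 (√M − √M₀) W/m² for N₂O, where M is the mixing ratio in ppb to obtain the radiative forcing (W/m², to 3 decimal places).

ΔF = 0.359 W/m²

N₂O: 0.120 × (√388 − √279) = 0.120 × (19.6977 − 16.7033) = 0.120 × 2.9944 = 0.3593 W/m².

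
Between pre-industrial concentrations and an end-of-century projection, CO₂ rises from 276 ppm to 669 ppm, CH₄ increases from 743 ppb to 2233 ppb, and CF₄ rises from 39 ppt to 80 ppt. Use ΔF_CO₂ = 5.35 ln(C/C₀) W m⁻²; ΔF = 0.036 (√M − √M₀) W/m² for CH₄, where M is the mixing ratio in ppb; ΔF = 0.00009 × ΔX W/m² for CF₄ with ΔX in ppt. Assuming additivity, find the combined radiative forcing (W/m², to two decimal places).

ΔF = 5.46 W/m²

CO₂: 5.35 × ln(669/276) = 5.35 × ln(2.42391) = 5.35 × 0.88538 = 4.7368 W/m².
CH₄: 0.036 × (√2233 − √743) = 0.036 × (47.2546 − 27.2580) = 0.036 × 19.9966 = 0.7199 W/m².
CF₄: ΔF = 0.00009 × (80 − 39) = 0.00009 × 41 = 0.0037 W/m².
Total ΔF = 4.7368 + 0.7199 + 0.0037 = 5.4604 W/m².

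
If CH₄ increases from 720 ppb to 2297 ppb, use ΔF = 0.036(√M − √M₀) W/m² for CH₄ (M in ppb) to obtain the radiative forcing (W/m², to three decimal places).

ΔF = 0.759 W/m²

CH₄: 0.036 × (√2297 − √720) = 0.036 × (47.9270 − 26.8328) = 0.036 × 21.0942 = 0.7594 W/m².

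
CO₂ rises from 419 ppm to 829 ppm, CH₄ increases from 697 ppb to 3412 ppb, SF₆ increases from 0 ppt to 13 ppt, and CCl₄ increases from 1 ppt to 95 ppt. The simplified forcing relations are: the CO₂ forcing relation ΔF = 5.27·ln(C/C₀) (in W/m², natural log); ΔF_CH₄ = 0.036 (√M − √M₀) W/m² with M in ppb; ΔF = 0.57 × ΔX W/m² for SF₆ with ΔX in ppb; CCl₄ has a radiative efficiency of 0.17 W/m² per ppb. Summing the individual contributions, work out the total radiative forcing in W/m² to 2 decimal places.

ΔF = 4.77 W/m²

CO₂: 5.27 × ln(829/419) = 5.27 × ln(1.97852) = 5.27 × 0.68235 = 3.5960 W/m².
CH₄: 0.036 × (√3412 − √697) = 0.036 × (58.4123 − 26.4008) = 0.036 × 32.0115 = 1.1524 W/m².
SF₆: Δ = 13 − 0 = 13 ppt = 0.013 ppb; ΔF = 0.57 × 0.013 = 0.0074 W/m².
CCl₄: Δ = 95 − 1 = 94 ppt = 0.094 ppb; ΔF = 0.17 × 0.094 = 0.0160 W/m².
Total ΔF = 3.5960 + 1.1524 + 0.0074 + 0.0160 = 4.7718 W/m².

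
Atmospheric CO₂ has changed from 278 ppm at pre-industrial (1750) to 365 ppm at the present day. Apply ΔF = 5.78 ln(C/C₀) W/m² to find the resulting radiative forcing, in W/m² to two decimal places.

ΔF = 1.57 W/m²

CO₂ absorption bands are partially saturated, so forcing scales with the logarithm of the concentration ratio.
CO₂: 5.78 × ln(365/278) = 5.78 × ln(1.31295) = 5.78 × 0.27228 = 1.5738 W/m².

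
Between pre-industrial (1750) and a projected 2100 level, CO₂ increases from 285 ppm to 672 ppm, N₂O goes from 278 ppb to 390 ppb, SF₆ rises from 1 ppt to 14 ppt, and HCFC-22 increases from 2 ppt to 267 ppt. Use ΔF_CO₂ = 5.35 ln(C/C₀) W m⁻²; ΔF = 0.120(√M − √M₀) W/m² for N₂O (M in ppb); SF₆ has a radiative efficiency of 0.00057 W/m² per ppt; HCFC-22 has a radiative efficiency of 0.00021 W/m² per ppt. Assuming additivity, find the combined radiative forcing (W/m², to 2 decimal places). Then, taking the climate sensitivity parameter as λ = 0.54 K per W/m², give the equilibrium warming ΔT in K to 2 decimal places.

CO₂: 5.35 × ln(672/285) = 5.35 × ln(2.35789) = 5.35 × 0.85777 = 4.5891 W/m².
N₂O: 0.120 × (√390 − √278) = 0.120 × (19.7484 − 16.6733) = 0.120 × 3.0751 = 0.3690 W/m².
SF₆: ΔF = 0.00057 × (14 − 1) = 0.00057 × 13 = 0.0074 W/m².
HCFC-22: ΔF = 0.00021 × (267 − 2) = 0.00021 × 265 = 0.0557 W/m².
Total ΔF = 4.5891 + 0.3690 + 0.0074 + 0.0557 = 5.0212 W/m².
ΔT = λ ΔF = 0.54 × 5.02 = 2.7108 K.

ΔF = 5.02 W/m²; ΔT = 2.71 K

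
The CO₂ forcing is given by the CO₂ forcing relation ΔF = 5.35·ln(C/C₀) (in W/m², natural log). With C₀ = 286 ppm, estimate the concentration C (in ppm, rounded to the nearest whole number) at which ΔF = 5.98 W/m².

C ≈ 875 ppm

Set 5.35 ln(C/286) = 5.98, so ln(C/286) = 5.98/5.35 = 1.11776.
Then C/286 = e^1.11776 = 3.05800, giving C = 286 × 3.05800 = 874.59 ppm.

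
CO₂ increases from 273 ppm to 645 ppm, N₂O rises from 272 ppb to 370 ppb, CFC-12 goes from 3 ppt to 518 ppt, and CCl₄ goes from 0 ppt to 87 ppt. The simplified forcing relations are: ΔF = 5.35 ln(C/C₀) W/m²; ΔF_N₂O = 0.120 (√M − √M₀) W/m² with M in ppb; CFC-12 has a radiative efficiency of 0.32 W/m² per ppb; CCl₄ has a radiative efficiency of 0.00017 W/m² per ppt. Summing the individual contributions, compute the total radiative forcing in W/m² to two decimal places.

ΔF = 5.11 W/m²

CO₂: 5.35 × ln(645/273) = 5.35 × ln(2.36264) = 5.35 × 0.85978 = 4.5998 W/m².
N₂O: 0.120 × (√370 − √272) = 0.120 × (19.2354 − 16.4924) = 0.120 × 2.7430 = 0.3292 W/m².
CFC-12: Δ = 518 − 3 = 515 ppt = 0.515 ppb; ΔF = 0.32 × 0.515 = 0.1648 W/m².
CCl₄: ΔF = 0.00017 × (87 − 0) = 0.00017 × 87 = 0.0148 W/m².
Total ΔF = 4.5998 + 0.3292 + 0.1648 + 0.0148 = 5.1086 W/m².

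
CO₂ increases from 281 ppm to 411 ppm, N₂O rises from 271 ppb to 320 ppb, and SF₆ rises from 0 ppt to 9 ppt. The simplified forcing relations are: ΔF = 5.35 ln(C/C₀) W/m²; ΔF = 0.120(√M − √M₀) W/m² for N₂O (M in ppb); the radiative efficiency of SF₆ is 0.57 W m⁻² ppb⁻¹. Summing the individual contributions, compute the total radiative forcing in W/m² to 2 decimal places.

ΔF = 2.21 W/m²

CO₂: 5.35 × ln(411/281) = 5.35 × ln(1.46263) = 5.35 × 0.38024 = 2.0343 W/m².
N₂O: 0.120 × (√320 − √271) = 0.120 × (17.8885 − 16.4621) = 0.120 × 1.4264 = 0.1712 W/m².
SF₆: Δ = 9 − 0 = 9 ppt = 0.009 ppb; ΔF = 0.57 × 0.009 = 0.0051 W/m².
Total ΔF = 2.0343 + 0.1712 + 0.0051 = 2.2106 W/m².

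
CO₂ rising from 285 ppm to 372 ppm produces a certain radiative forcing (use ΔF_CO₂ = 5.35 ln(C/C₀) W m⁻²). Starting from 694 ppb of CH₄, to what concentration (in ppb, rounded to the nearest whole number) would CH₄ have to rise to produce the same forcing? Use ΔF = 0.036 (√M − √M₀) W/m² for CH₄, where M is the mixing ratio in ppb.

CO₂ forcing: 5.35 × ln(372/285) = 5.35 × 0.266405 = 1.42527 W/m².
Set 0.036(√M − √694) = 1.42527: √M = 1.42527/0.036 + √694 = 39.5908 + 26.3439 = 65.9347.
M = (65.9347)² = 4347.38 ppb.

M ≈ 4347 ppb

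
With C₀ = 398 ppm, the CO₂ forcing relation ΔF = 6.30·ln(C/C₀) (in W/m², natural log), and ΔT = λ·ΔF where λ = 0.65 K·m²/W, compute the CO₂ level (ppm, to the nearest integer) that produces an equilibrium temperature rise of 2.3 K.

Required forcing: ΔF = ΔT/λ = 2.3/0.65 = 3.5385 W/m².
Then ln(C/398) = ΔF/6.30 = 3.5385/6.30 = 0.56167.
So C = 398 × e^0.56167 = 398 × 1.75360 = 697.93 ppm.

C ≈ 698 ppm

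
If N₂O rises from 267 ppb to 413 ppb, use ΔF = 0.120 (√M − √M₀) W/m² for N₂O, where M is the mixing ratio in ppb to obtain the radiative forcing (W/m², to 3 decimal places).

N₂O: 0.120 × (√413 − √267) = 0.120 × (20.3224 − 16.3401) = 0.120 × 3.9823 = 0.4779 W/m².

ΔF = 0.478 W/m²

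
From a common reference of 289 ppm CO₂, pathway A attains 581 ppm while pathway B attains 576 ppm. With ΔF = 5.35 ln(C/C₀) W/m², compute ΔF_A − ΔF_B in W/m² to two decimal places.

ΔF_A = 5.35 ln(581/289) = 5.35 × 0.69832 = 3.7360 W/m².
ΔF_B = 5.35 ln(576/289) = 5.35 × 0.68968 = 3.6898 W/m².
Difference: 3.7360 − 3.6898 = 0.0462 W/m².
(Equivalently, ΔF_A − ΔF_B = 5.35 ln(581/576) = 5.35 × 0.00864 = 0.0462 W/m².)

ΔF_A − ΔF_B = 0.05 W/m²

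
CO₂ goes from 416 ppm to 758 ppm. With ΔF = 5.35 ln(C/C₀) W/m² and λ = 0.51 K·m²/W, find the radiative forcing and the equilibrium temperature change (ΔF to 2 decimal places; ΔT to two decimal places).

ΔF = 3.21 W/m²; ΔT = 1.64 K

CO₂: 5.35 × ln(758/416) = 5.35 × ln(1.82212) = 5.35 × 0.60000 = 3.2100 W/m².
ΔT = λ ΔF = 0.51 × 3.21 = 1.6371 K.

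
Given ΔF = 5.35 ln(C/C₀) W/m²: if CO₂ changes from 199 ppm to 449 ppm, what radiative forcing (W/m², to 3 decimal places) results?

CO₂: 5.35 × ln(449/199) = 5.35 × ln(2.25628) = 5.35 × 0.81372 = 4.3534 W/m².

ΔF = 4.353 W/m²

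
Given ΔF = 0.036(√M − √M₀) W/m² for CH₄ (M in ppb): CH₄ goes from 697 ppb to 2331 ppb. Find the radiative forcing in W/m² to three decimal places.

CH₄: 0.036 × (√2331 − √697) = 0.036 × (48.2804 − 26.4008) = 0.036 × 21.8796 = 0.7877 W/m².

ΔF = 0.788 W/m²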